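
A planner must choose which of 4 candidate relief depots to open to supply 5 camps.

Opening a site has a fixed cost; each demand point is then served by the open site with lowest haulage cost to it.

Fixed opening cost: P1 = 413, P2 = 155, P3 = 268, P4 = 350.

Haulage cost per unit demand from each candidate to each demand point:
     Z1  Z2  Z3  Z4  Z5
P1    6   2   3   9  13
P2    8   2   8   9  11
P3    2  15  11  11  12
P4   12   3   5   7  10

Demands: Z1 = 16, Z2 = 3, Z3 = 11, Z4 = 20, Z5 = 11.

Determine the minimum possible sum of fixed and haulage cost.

Open {P2}: assign each demand point to its cheapest open site.
  Z1→P2 16×8=128, Z2→P2 3×2=6, Z3→P2 11×8=88, Z4→P2 20×9=180, Z5→P2 11×11=121
  haulage cost 523, fixed 155 → total 678.
Compare {P3}: haulage cost 550 + fixed 268 = 818.
Compare {P2, P3}: haulage cost 427 + fixed 423 = 850.
Compare {P4}: haulage cost 506 + fixed 350 = 856.
All other subsets cost ≥ 818. Minimum total cost: 678.

678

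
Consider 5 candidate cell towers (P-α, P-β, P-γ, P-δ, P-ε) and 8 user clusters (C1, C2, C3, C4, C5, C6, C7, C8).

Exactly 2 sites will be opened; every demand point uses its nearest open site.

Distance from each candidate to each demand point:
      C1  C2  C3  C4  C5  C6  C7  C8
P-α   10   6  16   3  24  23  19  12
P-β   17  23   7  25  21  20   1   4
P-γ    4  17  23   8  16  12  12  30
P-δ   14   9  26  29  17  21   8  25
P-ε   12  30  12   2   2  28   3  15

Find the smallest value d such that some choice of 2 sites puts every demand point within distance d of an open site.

Open {P-α, P-γ}.
  Farthest demand point is C3 at distance 16 (to P-α); all others are ≤ 16.
With {P-β, P-γ} the worst case is 17.
With {P-γ, P-ε} the worst case is 17.
No size-2 selection achieves below 16.

16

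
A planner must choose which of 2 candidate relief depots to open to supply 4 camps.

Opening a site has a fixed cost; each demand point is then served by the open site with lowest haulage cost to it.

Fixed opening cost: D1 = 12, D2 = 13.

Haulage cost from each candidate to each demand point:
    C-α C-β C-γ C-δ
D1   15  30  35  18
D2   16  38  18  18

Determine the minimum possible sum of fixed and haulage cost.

103

Open {D2}: assign each demand point to its cheapest open site.
  C-α→D2 16, C-β→D2 38, C-γ→D2 18, C-δ→D2 18
  haulage cost 90, fixed 13 → total 103.
Compare {D1, D2}: haulage cost 81 + fixed 25 = 106.
Compare {D1}: haulage cost 98 + fixed 12 = 110.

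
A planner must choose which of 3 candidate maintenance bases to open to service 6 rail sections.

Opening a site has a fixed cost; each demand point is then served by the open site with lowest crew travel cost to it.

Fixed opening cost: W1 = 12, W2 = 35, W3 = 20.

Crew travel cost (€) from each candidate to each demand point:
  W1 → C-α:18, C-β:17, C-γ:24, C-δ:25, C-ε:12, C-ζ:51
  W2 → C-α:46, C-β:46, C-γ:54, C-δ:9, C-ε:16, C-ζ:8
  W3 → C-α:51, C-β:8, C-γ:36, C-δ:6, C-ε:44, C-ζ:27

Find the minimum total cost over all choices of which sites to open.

127

Open {W1, W3}: assign each demand point to its cheapest open site.
  C-α→W1 18, C-β→W3 8, C-γ→W1 24, C-δ→W3 6, C-ε→W1 12, C-ζ→W3 27
  crew travel cost 95, fixed 32 → total 127.
Compare {W1, W2}: crew travel cost 88 + fixed 47 = 135.
Compare {W1, W2, W3}: crew travel cost 76 + fixed 67 = 143.
Compare {W1}: crew travel cost 147 + fixed 12 = 159.
All other subsets cost ≥ 135. Minimum total cost: 127.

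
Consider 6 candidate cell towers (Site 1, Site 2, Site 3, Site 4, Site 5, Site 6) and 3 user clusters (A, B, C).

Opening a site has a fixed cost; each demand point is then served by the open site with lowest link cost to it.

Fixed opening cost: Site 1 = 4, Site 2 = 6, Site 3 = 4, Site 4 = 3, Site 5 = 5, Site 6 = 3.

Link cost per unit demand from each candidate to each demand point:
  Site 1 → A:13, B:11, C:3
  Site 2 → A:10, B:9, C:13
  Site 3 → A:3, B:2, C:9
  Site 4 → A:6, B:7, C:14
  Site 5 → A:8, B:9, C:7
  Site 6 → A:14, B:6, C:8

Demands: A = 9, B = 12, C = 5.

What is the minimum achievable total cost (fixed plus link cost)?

Open {Site 1, Site 3}: assign each demand point to its cheapest open site.
  A→Site 3 9×3=27, B→Site 3 12×2=24, C→Site 1 5×3=15
  link cost 66, fixed 8 → total 74.
Compare {Site 1, Site 3, Site 4}: link cost 66 + fixed 11 = 77.
Compare {Site 1, Site 3, Site 6}: link cost 66 + fixed 11 = 77.
Compare {Site 1, Site 3, Site 5}: link cost 66 + fixed 13 = 79.
All other subsets cost ≥ 77. Minimum total cost: 74.

74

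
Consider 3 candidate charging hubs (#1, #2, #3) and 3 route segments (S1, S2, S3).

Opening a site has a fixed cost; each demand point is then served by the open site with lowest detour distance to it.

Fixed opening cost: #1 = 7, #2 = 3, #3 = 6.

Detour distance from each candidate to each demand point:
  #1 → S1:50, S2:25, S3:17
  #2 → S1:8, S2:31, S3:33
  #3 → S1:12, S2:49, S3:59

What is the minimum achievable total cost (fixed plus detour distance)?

60

Open {#1, #2}: assign each demand point to its cheapest open site.
  S1→#2 8, S2→#1 25, S3→#1 17
  detour distance 50, fixed 10 → total 60.
Compare {#1, #2, #3}: detour distance 50 + fixed 16 = 66.
Compare {#1, #3}: detour distance 54 + fixed 13 = 67.
Compare {#2}: detour distance 72 + fixed 3 = 75.
All other subsets cost ≥ 66. Minimum total cost: 60.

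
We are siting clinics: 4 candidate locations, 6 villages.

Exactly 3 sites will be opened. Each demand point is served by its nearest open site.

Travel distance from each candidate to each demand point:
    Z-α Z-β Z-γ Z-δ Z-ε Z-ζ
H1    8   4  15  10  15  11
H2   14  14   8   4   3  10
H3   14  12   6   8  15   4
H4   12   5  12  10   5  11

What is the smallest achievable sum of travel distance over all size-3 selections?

Open {H1, H2, H3}.
  Z-α→H1 8, Z-β→H1 4, Z-γ→H3 6, Z-δ→H2 4, Z-ε→H2 3, Z-ζ→H3 4  ⇒ total 29.
Compare {H2, H3, H4}: total 34.
Compare {H1, H3, H4}: total 35.
No size-3 selection does better; minimum is 29.

29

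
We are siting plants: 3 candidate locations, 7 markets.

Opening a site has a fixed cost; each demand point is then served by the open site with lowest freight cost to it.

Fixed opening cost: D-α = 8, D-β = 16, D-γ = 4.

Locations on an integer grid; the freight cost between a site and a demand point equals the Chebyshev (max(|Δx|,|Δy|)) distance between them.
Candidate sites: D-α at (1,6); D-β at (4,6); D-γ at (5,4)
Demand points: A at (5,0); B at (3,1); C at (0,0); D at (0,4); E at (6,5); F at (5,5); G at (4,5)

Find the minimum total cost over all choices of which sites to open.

Open {D-γ}: assign each demand point to its cheapest open site.
  A→D-γ 4, B→D-γ 3, C→D-γ 5, D→D-γ 5, E→D-γ 1, F→D-γ 1, G→D-γ 1
  freight cost 20, fixed 4 → total 24.
Compare {D-α, D-γ}: freight cost 17 + fixed 12 = 29.
Compare {D-α}: freight cost 31 + fixed 8 = 39.
Compare {D-β, D-γ}: freight cost 19 + fixed 20 = 39.
All other subsets cost ≥ 29. Minimum total cost: 24.

24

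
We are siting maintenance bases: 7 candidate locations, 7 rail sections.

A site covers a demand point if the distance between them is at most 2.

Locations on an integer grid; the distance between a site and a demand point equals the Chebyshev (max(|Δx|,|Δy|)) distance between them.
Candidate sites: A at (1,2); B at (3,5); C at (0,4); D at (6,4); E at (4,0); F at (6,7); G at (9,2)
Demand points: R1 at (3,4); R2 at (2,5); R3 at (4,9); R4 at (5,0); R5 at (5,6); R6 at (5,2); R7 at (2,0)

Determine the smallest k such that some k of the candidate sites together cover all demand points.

Coverage sets (demand points within 2 of each site):
  A: {R1, R7}
  B: {R1, R2, R5}
  C: {R2}
  D: {R5, R6}
  E: {R4, R6, R7}
  F: {R3, R5}
  G: {}
No 2 sites suffice: every size-2 union leaves at least one demand point uncovered.
But {B, E, F} covers everything, so the minimum is 3.

3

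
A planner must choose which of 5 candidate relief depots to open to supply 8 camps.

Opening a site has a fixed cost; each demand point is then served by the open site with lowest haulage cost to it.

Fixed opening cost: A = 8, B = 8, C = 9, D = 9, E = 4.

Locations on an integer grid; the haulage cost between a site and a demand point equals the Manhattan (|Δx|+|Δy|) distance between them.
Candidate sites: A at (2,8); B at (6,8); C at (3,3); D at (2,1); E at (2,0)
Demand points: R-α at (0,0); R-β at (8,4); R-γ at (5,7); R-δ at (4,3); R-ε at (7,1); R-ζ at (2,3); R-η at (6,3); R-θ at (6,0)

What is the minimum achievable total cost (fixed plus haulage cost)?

42

Open {C, E}: assign each demand point to its cheapest open site.
  R-α→E 2, R-β→C 6, R-γ→C 6, R-δ→C 1, R-ε→C 6, R-ζ→C 1, R-η→C 3, R-θ→E 4
  haulage cost 29, fixed 13 → total 42.
Compare {C}: haulage cost 35 + fixed 9 = 44.
Compare {B, E}: haulage cost 33 + fixed 12 = 45.
Compare {B, C, E}: haulage cost 25 + fixed 21 = 46.
All other subsets cost ≥ 44. Minimum total cost: 42.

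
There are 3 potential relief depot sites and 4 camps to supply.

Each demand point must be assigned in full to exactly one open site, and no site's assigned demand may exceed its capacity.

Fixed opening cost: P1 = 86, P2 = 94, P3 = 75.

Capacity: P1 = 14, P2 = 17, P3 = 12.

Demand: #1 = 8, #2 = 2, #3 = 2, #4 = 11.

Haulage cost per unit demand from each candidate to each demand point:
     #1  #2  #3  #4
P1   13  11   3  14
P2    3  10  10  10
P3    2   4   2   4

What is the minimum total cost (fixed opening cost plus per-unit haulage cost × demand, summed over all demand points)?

277

Open {P2, P3}; cheapest assignment that respects the capacities:
  P2 (cap 17, load 12): #1, #2, #3 — cost 8×3 + 2×10 + 2×10 = 64
  P3 (cap 12, load 11): #4 — cost 11×4 = 44
  Shipping 108, fixed 169 → total 277.
  Any other capacity-feasible assignment to {P2, P3} ships for at least 108.
Compare {P1, P3}: its best feasible assignment gives total 337.
Compare {P1, P2, P3}: its best feasible assignment gives total 349.
Every other set of open sites that can feasibly serve all demand totals ≥ 337 even under its best assignment. Minimum: 277.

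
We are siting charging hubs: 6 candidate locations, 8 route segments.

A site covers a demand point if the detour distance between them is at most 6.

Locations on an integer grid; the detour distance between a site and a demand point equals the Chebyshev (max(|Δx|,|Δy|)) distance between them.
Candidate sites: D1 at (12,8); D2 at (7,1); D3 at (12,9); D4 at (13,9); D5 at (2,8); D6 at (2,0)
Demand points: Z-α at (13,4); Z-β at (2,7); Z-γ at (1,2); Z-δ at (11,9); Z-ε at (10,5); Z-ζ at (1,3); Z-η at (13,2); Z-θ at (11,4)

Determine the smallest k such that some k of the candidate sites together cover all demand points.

2

Coverage sets (demand points within 6 of each site):
  D1: {Z-α, Z-δ, Z-ε, Z-η, Z-θ}
  D2: {Z-α, Z-β, Z-γ, Z-ε, Z-ζ, Z-η, Z-θ}
  D3: {Z-α, Z-δ, Z-ε, Z-θ}
  D4: {Z-α, Z-δ, Z-ε, Z-θ}
  D5: {Z-β, Z-γ, Z-ζ}
  D6: {Z-γ, Z-ζ}
No single site covers all 8 demand points.
But {D1, D2} covers everything, so the minimum is 2.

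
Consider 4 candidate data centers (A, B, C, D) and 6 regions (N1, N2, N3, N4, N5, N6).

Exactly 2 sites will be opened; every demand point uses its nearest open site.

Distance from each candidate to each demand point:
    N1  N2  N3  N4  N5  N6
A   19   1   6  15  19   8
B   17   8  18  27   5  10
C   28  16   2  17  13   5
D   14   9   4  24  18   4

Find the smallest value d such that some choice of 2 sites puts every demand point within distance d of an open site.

Open {A, B}.
  Farthest demand point is N1 at distance 17 (to B); all others are ≤ 17.
With {B, C} the worst case is 17.
With {C, D} the worst case is 17.
No size-2 selection achieves below 17.

17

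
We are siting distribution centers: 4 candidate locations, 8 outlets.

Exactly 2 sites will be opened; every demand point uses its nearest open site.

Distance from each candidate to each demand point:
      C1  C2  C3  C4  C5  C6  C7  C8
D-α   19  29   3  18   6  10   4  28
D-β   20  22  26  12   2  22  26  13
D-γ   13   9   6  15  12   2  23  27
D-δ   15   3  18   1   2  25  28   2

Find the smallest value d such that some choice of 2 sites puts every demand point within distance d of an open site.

Open {D-α, D-δ}.
  Farthest demand point is C1 at distance 15 (to D-δ); all others are ≤ 15.
With {D-α, D-β} the worst case is 22.
With {D-β, D-γ} the worst case is 23.
No size-2 selection achieves below 15.

15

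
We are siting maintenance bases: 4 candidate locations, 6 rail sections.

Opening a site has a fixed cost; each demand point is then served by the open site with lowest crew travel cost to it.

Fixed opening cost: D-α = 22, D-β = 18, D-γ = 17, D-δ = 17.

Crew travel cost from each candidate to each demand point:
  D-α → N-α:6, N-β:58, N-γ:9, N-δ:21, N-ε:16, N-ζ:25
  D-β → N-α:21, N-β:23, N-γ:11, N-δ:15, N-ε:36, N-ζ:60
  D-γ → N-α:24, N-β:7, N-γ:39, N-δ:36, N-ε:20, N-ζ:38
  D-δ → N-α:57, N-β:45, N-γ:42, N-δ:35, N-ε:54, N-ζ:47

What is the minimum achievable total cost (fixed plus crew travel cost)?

123

Open {D-α, D-γ}: assign each demand point to its cheapest open site.
  N-α→D-α 6, N-β→D-γ 7, N-γ→D-α 9, N-δ→D-α 21, N-ε→D-α 16, N-ζ→D-α 25
  crew travel cost 84, fixed 39 → total 123.
Compare {D-α, D-β}: crew travel cost 94 + fixed 40 = 134.
Compare {D-α, D-β, D-γ}: crew travel cost 78 + fixed 57 = 135.
Compare {D-α, D-γ, D-δ}: crew travel cost 84 + fixed 56 = 140.
All other subsets cost ≥ 134. Minimum total cost: 123.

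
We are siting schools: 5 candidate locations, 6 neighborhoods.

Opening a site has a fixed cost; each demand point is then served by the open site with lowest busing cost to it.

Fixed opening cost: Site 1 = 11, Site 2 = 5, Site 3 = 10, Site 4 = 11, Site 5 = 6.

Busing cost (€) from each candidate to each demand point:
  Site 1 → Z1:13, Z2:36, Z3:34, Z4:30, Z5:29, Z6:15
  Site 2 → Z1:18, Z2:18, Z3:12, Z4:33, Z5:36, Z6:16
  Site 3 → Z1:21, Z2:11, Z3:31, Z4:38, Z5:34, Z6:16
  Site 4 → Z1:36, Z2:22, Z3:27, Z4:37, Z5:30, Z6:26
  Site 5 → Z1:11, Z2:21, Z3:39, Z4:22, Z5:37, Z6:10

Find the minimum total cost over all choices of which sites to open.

Open {Site 2, Site 5}: assign each demand point to its cheapest open site.
  Z1→Site 5 11, Z2→Site 2 18, Z3→Site 2 12, Z4→Site 5 22, Z5→Site 2 36, Z6→Site 5 10
  busing cost 109, fixed 11 → total 120.
Compare {Site 2, Site 3, Site 5}: busing cost 100 + fixed 21 = 121.
Compare {Site 1, Site 2, Site 5}: busing cost 102 + fixed 22 = 124.
Compare {Site 2, Site 4, Site 5}: busing cost 103 + fixed 22 = 125.
All other subsets cost ≥ 121. Minimum total cost: 120.

120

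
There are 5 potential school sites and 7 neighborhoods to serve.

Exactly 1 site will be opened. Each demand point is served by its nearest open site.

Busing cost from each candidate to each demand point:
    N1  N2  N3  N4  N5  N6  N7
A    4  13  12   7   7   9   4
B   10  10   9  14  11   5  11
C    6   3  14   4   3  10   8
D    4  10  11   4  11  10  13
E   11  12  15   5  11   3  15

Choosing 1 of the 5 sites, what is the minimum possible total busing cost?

Open {C}.
  N1→C 6, N2→C 3, N3→C 14, N4→C 4, N5→C 3, N6→C 10, N7→C 8  ⇒ total 48.
Compare {A}: total 56.
Compare {D}: total 63.
No size-1 selection does better; minimum is 48.

48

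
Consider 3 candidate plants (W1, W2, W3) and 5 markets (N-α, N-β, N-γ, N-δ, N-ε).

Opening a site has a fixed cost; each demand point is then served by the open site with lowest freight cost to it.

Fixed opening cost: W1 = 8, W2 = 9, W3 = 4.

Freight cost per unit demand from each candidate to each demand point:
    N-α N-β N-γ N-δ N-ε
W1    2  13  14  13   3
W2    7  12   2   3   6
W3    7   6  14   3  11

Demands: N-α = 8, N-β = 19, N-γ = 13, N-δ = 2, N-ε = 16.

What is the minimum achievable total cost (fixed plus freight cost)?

Open {W1, W2, W3}: assign each demand point to its cheapest open site.
  N-α→W1 8×2=16, N-β→W3 19×6=114, N-γ→W2 13×2=26, N-δ→W2 2×3=6, N-ε→W1 16×3=48
  freight cost 210, fixed 21 → total 231.
Compare {W2, W3}: freight cost 298 + fixed 13 = 311.
Compare {W1, W2}: freight cost 324 + fixed 17 = 341.
Compare {W1, W3}: freight cost 366 + fixed 12 = 378.
All other subsets cost ≥ 311. Minimum total cost: 231.

231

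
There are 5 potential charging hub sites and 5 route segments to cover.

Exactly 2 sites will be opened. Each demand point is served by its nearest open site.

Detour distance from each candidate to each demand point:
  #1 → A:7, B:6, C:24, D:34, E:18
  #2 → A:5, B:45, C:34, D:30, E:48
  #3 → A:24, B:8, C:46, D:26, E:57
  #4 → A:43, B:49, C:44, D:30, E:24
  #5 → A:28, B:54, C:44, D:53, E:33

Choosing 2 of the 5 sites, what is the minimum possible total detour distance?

Open {#1, #3}.
  A→#1 7, B→#1 6, C→#1 24, D→#3 26, E→#1 18  ⇒ total 81.
Compare {#1, #2}: total 83.
Compare {#1, #4}: total 85.
No size-2 selection does better; minimum is 81.

81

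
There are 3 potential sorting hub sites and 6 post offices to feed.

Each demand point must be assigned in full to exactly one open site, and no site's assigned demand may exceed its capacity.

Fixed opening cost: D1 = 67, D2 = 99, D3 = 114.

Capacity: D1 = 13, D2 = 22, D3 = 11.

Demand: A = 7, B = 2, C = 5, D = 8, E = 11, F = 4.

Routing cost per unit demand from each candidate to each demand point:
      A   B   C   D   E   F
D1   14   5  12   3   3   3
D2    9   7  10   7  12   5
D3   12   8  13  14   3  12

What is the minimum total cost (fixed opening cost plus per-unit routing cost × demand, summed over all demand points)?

Open {D1, D2, D3}; cheapest assignment that respects the capacities:
  D1 (cap 13, load 12): D, F — cost 8×3 + 4×3 = 36
  D2 (cap 22, load 14): A, B, C — cost 7×9 + 2×7 + 5×10 = 127
  D3 (cap 11, load 11): E — cost 11×3 = 33
  Shipping 196, fixed 280 → total 476.
  Any other capacity-feasible assignment to {D1, D2, D3} ships for at least 196.
Total demand is 37 and no other set of sites has combined capacity ≥ 37, so {D1, D2, D3} is the only feasible choice of open sites. Minimum: 476.

476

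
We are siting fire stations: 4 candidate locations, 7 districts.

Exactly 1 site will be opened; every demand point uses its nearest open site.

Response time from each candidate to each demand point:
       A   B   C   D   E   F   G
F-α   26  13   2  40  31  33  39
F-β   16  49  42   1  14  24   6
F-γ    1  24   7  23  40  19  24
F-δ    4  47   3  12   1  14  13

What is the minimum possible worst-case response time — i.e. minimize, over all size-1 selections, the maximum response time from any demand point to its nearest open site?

40

Open {F-α}.
  Farthest demand point is D at response time 40 (to F-α); all others are ≤ 40.
With {F-γ} the worst case is 40.
With {F-δ} the worst case is 47.
No size-1 selection achieves below 40.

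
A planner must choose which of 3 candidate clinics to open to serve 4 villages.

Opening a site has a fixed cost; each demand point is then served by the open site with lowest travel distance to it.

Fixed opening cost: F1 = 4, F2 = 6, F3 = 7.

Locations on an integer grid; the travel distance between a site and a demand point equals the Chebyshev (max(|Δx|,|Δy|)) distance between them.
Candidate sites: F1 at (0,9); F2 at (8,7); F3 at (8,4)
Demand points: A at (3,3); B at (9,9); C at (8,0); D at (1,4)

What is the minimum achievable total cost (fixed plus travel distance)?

Open {F2}: assign each demand point to its cheapest open site.
  A→F2 5, B→F2 2, C→F2 7, D→F2 7
  travel distance 21, fixed 6 → total 27.
Compare {F3}: travel distance 21 + fixed 7 = 28.
Compare {F1, F2}: travel distance 19 + fixed 10 = 29.
Compare {F1, F3}: travel distance 19 + fixed 11 = 30.
All other subsets cost ≥ 28. Minimum total cost: 27.

27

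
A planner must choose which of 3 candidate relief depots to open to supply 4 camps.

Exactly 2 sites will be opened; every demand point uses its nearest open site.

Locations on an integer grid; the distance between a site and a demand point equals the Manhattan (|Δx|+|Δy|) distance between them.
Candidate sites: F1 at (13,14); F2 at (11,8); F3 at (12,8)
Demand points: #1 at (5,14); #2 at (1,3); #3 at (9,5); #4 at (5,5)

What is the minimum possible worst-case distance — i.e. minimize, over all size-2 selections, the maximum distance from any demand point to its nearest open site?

15

Open {F1, F2}.
  Farthest demand point is #2 at distance 15 (to F2); all others are ≤ 15.
With {F2, F3} the worst case is 15.
With {F1, F3} the worst case is 16.
No size-2 selection achieves below 15.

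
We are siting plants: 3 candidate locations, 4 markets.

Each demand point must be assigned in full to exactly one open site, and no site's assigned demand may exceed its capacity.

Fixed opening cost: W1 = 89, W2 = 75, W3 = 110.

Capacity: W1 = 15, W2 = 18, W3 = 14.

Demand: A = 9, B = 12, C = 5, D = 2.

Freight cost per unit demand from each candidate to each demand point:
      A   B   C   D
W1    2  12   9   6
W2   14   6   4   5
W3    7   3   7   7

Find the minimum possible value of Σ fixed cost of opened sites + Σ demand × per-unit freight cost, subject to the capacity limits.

286

Open {W1, W2}; cheapest assignment that respects the capacities:
  W1 (cap 15, load 11): A, D — cost 9×2 + 2×6 = 30
  W2 (cap 18, load 17): B, C — cost 12×6 + 5×4 = 92
  Shipping 122, fixed 164 → total 286.
  Any other capacity-feasible assignment to {W1, W2} ships for at least 122.
Compare {W1, W3}: its best feasible assignment gives total 312.
Compare {W2, W3}: its best feasible assignment gives total 354.
Every other set of open sites that can feasibly serve all demand totals ≥ 312 even under its best assignment. Minimum: 286.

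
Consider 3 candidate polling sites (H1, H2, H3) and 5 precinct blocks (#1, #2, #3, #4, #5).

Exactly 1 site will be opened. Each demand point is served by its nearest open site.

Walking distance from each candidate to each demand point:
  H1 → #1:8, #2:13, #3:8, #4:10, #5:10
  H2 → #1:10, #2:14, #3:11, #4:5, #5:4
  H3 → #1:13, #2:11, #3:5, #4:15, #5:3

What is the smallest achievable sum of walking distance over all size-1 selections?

44

Open {H2}.
  #1→H2 10, #2→H2 14, #3→H2 11, #4→H2 5, #5→H2 4  ⇒ total 44.
Compare {H3}: total 47.
Compare {H1}: total 49.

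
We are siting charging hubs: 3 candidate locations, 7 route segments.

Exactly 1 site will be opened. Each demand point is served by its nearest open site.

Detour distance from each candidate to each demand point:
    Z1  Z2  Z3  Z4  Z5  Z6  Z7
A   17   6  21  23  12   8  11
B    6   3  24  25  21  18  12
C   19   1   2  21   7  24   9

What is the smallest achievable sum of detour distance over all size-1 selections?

Open {C}.
  Z1→C 19, Z2→C 1, Z3→C 2, Z4→C 21, Z5→C 7, Z6→C 24, Z7→C 9  ⇒ total 83.
Compare {A}: total 98.
Compare {B}: total 109.

83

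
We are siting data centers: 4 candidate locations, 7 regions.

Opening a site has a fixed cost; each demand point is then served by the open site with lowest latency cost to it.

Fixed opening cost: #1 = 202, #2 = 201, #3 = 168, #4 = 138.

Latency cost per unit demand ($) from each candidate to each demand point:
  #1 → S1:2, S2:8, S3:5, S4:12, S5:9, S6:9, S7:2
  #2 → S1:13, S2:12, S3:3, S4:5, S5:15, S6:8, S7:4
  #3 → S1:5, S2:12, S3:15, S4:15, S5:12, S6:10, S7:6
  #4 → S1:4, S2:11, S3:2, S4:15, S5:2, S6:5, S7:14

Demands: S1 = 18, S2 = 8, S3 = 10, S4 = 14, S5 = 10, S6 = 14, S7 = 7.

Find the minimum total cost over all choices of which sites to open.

707

Open {#2, #4}: assign each demand point to its cheapest open site.
  S1→#4 18×4=72, S2→#4 8×11=88, S3→#4 10×2=20, S4→#2 14×5=70, S5→#4 10×2=20, S6→#4 14×5=70, S7→#2 7×4=28
  latency cost 368, fixed 339 → total 707.
Compare {#4}: latency cost 578 + fixed 138 = 716.
Compare {#1, #4}: latency cost 392 + fixed 340 = 732.
Compare {#1}: latency cost 548 + fixed 202 = 750.
All other subsets cost ≥ 716. Minimum total cost: 707.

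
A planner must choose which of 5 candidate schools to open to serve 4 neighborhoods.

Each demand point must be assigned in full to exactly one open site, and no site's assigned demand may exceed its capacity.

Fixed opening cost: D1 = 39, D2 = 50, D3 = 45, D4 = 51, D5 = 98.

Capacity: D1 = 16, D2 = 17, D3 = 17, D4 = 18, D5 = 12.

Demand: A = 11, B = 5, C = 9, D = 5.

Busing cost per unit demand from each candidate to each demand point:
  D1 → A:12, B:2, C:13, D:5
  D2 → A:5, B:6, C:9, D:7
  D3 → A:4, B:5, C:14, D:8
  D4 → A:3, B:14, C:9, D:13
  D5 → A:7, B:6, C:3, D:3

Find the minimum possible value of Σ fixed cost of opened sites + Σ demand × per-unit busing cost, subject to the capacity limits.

280

Open {D2, D3}; cheapest assignment that respects the capacities:
  D2 (cap 17, load 14): C, D — cost 9×9 + 5×7 = 116
  D3 (cap 17, load 16): A, B — cost 11×4 + 5×5 = 69
  Shipping 185, fixed 95 → total 280.
  Any other capacity-feasible assignment to {D2, D3} ships for at least 185.
Compare {D1, D4, D5}: its best feasible assignment gives total 283.
Compare {D1, D3, D5}: its best feasible assignment gives total 288.
Every other set of open sites that can feasibly serve all demand totals ≥ 283 even under its best assignment. Minimum: 280.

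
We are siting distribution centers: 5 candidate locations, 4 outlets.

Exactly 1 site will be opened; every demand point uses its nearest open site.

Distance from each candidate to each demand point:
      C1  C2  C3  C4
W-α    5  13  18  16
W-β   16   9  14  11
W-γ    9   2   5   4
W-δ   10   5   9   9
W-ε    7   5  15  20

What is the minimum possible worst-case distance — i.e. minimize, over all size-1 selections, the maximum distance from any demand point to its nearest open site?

9

Open {W-γ}.
  Farthest demand point is C1 at distance 9 (to W-γ); all others are ≤ 9.
With {W-δ} the worst case is 10.
With {W-β} the worst case is 16.
No size-1 selection achieves below 9.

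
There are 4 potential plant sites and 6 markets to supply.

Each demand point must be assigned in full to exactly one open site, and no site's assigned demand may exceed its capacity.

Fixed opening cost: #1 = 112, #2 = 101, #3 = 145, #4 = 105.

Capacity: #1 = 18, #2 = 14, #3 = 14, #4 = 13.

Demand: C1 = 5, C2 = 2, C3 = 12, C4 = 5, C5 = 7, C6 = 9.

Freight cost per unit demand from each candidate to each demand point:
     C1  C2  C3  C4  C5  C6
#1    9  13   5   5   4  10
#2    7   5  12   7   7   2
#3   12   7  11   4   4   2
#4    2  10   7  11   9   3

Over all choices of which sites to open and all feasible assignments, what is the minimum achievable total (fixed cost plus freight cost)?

Open {#1, #2, #4}; cheapest assignment that respects the capacities:
  #1 (cap 18, load 17): C3, C4 — cost 12×5 + 5×5 = 85
  #2 (cap 14, load 11): C2, C6 — cost 2×5 + 9×2 = 28
  #4 (cap 13, load 12): C1, C5 — cost 5×2 + 7×9 = 73
  Shipping 186, fixed 318 → total 504.
  Any other capacity-feasible assignment to {#1, #2, #4} ships for at least 186.
Compare {#1, #2, #3}: its best feasible assignment gives total 533.
Compare {#2, #3, #4}: its best feasible assignment gives total 550.
Every other set of open sites that can feasibly serve all demand totals ≥ 533 even under its best assignment. Minimum: 504.

504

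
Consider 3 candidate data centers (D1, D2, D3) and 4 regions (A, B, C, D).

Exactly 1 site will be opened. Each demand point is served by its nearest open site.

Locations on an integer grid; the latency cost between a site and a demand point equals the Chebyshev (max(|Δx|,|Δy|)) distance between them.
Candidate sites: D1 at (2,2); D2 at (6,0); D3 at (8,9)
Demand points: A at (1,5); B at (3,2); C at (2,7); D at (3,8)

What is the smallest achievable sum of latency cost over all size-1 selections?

15

Open {D1}.
  A→D1 3, B→D1 1, C→D1 5, D→D1 6  ⇒ total 15.
Compare {D2}: total 23.
Compare {D3}: total 25.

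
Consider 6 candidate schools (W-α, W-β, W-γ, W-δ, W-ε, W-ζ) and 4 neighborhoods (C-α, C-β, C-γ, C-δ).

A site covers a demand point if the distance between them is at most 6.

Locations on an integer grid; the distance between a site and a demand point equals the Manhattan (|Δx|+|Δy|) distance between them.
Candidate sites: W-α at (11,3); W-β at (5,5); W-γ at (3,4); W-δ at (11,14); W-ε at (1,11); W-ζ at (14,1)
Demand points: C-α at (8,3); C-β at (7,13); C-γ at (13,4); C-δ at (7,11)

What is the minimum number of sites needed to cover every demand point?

Coverage sets (demand points within 6 of each site):
  W-α: {C-α, C-γ}
  W-β: {C-α}
  W-γ: {C-α}
  W-δ: {C-β}
  W-ε: {C-δ}
  W-ζ: {C-γ}
No 2 sites suffice: every size-2 union leaves at least one demand point uncovered.
But {W-α, W-δ, W-ε} covers everything, so the minimum is 3.

3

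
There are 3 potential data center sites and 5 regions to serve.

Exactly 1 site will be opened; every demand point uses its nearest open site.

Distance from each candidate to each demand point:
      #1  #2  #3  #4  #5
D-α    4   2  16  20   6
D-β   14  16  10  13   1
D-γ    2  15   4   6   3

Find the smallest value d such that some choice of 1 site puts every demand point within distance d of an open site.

Open {D-γ}.
  Farthest demand point is #2 at distance 15 (to D-γ); all others are ≤ 15.
With {D-β} the worst case is 16.
With {D-α} the worst case is 20.
No size-1 selection achieves below 15.

15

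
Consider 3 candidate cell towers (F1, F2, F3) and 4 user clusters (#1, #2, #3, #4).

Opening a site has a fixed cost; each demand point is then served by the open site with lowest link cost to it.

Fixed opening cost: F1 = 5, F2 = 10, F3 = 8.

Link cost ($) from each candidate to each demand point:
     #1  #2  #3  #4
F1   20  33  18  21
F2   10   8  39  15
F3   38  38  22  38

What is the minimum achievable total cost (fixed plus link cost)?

Open {F1, F2}: assign each demand point to its cheapest open site.
  #1→F2 10, #2→F2 8, #3→F1 18, #4→F2 15
  link cost 51, fixed 15 → total 66.
Compare {F2, F3}: link cost 55 + fixed 18 = 73.
Compare {F1, F2, F3}: link cost 51 + fixed 23 = 74.
Compare {F2}: link cost 72 + fixed 10 = 82.
All other subsets cost ≥ 73. Minimum total cost: 66.

66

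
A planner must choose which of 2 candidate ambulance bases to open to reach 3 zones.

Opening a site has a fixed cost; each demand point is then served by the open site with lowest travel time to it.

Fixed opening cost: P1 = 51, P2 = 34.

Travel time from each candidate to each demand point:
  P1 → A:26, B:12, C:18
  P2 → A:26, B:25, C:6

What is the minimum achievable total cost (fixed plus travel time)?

91

Open {P2}: assign each demand point to its cheapest open site.
  A→P2 26, B→P2 25, C→P2 6
  travel time 57, fixed 34 → total 91.
Compare {P1}: travel time 56 + fixed 51 = 107.
Compare {P1, P2}: travel time 44 + fixed 85 = 129.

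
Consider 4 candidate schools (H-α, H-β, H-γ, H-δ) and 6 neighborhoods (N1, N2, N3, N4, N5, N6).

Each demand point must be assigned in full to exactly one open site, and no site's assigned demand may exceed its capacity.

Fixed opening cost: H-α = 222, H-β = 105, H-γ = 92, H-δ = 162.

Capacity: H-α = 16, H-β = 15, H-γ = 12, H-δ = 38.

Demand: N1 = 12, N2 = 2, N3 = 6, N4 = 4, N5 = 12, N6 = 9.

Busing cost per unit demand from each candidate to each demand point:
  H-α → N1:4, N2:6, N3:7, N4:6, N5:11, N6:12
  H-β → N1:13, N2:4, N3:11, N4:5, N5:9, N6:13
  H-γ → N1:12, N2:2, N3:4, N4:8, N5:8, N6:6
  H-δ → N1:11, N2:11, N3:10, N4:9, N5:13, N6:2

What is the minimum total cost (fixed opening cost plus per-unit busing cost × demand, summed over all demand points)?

Open {H-γ, H-δ}; cheapest assignment that respects the capacities:
  H-γ (cap 12, load 12): N5 — cost 12×8 = 96
  H-δ (cap 38, load 33): N1, N2, N3, N4, N6 — cost 12×11 + 2×11 + 6×10 + 4×9 + 9×2 = 268
  Shipping 364, fixed 254 → total 618.
  Any other capacity-feasible assignment to {H-γ, H-δ} ships for at least 364.
Compare {H-β, H-δ}: its best feasible assignment gives total 629.
Compare {H-β, H-γ, H-δ}: its best feasible assignment gives total 677.
Every other set of open sites that can feasibly serve all demand totals ≥ 629 even under its best assignment. Minimum: 618.

618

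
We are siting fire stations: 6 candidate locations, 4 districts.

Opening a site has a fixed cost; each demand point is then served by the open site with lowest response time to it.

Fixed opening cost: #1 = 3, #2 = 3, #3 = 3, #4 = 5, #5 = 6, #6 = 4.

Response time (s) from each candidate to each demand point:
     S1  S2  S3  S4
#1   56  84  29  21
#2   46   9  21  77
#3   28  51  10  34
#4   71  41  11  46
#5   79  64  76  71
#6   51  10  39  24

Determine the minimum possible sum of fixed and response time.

77

Open {#1, #2, #3}: assign each demand point to its cheapest open site.
  S1→#3 28, S2→#2 9, S3→#3 10, S4→#1 21
  response time 68, fixed 9 → total 77.
Compare {#3, #6}: response time 72 + fixed 7 = 79.
Compare {#1, #3, #6}: response time 69 + fixed 10 = 79.
Compare {#2, #3, #6}: response time 71 + fixed 10 = 81.
All other subsets cost ≥ 79. Minimum total cost: 77.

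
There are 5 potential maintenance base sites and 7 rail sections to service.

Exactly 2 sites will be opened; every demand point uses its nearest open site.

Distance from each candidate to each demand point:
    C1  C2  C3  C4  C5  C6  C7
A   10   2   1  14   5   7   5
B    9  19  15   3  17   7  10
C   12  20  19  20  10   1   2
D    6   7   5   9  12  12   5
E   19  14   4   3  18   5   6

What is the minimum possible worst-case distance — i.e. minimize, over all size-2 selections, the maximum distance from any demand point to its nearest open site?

Open {A, B}.
  Farthest demand point is C1 at distance 9 (to B); all others are ≤ 9.
With {A, D} the worst case is 9.
With {A, E} the worst case is 10.
No size-2 selection achieves below 9.

9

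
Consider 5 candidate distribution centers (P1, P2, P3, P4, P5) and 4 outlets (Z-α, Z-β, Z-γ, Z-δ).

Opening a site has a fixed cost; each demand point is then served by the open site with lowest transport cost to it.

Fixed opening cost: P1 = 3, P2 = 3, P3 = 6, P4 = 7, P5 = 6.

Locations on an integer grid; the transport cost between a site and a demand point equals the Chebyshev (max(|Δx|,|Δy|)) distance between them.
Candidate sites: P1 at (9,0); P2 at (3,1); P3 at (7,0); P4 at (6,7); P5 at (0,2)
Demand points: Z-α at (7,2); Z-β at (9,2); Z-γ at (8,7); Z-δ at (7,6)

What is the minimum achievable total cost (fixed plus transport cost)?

Open {P1, P4}: assign each demand point to its cheapest open site.
  Z-α→P1 2, Z-β→P1 2, Z-γ→P4 2, Z-δ→P4 1
  transport cost 7, fixed 10 → total 17.
Compare {P1}: transport cost 17 + fixed 3 = 20.
Compare {P4}: transport cost 13 + fixed 7 = 20.
Compare {P3, P4}: transport cost 7 + fixed 13 = 20.
All other subsets cost ≥ 20. Minimum total cost: 17.

17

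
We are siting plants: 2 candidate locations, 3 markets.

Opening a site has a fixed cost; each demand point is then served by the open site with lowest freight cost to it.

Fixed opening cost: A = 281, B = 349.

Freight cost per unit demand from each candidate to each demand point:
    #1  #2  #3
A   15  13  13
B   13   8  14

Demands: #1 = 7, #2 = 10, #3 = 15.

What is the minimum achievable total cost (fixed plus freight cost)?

Open {A}: assign each demand point to its cheapest open site.
  #1→A 7×15=105, #2→A 10×13=130, #3→A 15×13=195
  freight cost 430, fixed 281 → total 711.
Compare {B}: freight cost 381 + fixed 349 = 730.
Compare {A, B}: freight cost 366 + fixed 630 = 996.

711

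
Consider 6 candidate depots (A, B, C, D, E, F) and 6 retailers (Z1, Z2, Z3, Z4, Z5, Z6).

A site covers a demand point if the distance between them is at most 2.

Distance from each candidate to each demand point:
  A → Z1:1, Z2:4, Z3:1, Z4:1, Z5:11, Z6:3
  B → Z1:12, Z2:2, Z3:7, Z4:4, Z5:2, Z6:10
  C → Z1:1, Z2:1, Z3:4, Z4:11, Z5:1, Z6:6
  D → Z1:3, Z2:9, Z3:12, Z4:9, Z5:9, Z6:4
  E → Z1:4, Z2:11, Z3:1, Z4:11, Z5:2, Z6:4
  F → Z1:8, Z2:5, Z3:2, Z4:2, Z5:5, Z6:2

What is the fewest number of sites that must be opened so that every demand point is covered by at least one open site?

2

Coverage sets (demand points within 2 of each site):
  A: {Z1, Z3, Z4}
  B: {Z2, Z5}
  C: {Z1, Z2, Z5}
  D: {}
  E: {Z3, Z5}
  F: {Z3, Z4, Z6}
No single site covers all 6 demand points.
But {C, F} covers everything, so the minimum is 2.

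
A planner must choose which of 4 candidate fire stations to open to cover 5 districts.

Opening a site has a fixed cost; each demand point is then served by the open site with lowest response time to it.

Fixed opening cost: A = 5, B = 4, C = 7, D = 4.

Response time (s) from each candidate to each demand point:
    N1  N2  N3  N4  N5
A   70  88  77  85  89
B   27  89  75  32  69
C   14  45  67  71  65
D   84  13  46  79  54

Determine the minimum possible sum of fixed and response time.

Open {B, C, D}: assign each demand point to its cheapest open site.
  N1→C 14, N2→D 13, N3→D 46, N4→B 32, N5→D 54
  response time 159, fixed 15 → total 174.
Compare {A, B, C, D}: response time 159 + fixed 20 = 179.
Compare {B, D}: response time 172 + fixed 8 = 180.
Compare {A, B, D}: response time 172 + fixed 13 = 185.
All other subsets cost ≥ 179. Minimum total cost: 174.

174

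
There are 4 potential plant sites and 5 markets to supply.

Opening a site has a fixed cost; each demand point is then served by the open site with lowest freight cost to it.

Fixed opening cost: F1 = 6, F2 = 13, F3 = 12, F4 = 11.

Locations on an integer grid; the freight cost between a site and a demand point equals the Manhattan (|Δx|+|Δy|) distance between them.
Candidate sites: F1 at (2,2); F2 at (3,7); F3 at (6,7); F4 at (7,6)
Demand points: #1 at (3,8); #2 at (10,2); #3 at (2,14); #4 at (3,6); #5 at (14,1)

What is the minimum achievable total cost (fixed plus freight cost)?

Open {F1, F2}: assign each demand point to its cheapest open site.
  #1→F2 1, #2→F1 8, #3→F2 8, #4→F2 1, #5→F1 13
  freight cost 31, fixed 19 → total 50.
Compare {F1}: freight cost 45 + fixed 6 = 51.
Compare {F2}: freight cost 39 + fixed 13 = 52.
Compare {F4}: freight cost 42 + fixed 11 = 53.
All other subsets cost ≥ 51. Minimum total cost: 50.

50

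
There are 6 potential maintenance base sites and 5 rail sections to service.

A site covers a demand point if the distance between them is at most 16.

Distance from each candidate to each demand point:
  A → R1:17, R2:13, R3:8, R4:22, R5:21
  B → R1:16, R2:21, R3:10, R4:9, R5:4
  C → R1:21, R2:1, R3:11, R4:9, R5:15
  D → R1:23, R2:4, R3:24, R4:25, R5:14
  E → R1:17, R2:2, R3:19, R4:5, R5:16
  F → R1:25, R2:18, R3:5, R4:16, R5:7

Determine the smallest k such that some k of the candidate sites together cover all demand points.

2

Coverage sets (demand points within 16 of each site):
  A: {R2, R3}
  B: {R1, R3, R4, R5}
  C: {R2, R3, R4, R5}
  D: {R2, R5}
  E: {R2, R4, R5}
  F: {R3, R4, R5}
No single site covers all 5 demand points.
But {A, B} covers everything, so the minimum is 2.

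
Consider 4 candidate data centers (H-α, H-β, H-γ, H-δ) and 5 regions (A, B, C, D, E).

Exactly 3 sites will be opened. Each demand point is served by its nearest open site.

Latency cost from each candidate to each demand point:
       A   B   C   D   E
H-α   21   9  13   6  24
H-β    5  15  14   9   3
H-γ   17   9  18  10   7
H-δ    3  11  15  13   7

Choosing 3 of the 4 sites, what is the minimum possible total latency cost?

Open {H-α, H-β, H-δ}.
  A→H-δ 3, B→H-α 9, C→H-α 13, D→H-α 6, E→H-β 3  ⇒ total 34.
Compare {H-α, H-β, H-γ}: total 36.
Compare {H-α, H-γ, H-δ}: total 38.
No size-3 selection does better; minimum is 34.

34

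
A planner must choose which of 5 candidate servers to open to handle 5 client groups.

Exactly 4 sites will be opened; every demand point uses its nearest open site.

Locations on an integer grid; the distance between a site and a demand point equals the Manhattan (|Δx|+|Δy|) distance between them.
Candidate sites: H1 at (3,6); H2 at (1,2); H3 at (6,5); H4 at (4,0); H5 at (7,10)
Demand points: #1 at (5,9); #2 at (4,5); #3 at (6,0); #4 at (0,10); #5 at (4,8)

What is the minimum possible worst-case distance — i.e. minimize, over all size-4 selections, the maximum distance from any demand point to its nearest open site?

7

Open {H1, H2, H3, H4}.
  Farthest demand point is #4 at distance 7 (to H1); all others are ≤ 7.
With {H1, H2, H3, H5} the worst case is 7.
With {H1, H2, H4, H5} the worst case is 7.
No size-4 selection achieves below 7.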